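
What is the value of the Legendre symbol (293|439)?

Reciprocity: 293 ≡ 1 and 439 ≡ 3 (mod 4), so (293/439) = +(439/293).
Reduce top mod 293: now compute (146/293).
Pull out 2: since 293 ≡ 5 (mod 8), (2/293) = -1.
Reciprocity: 73 ≡ 1 and 293 ≡ 1 (mod 4), so (73/293) = +(293/73).
Reduce top mod 73: now compute (1/73).
Reached (1/73) = 1. Collecting the sign flips along the way, the symbol is -1.

-1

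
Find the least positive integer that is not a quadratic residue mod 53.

2

(2/53) = −1, so 2 is the smallest positive non-residue mod 53.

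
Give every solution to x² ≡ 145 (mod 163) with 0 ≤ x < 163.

Since 163 ≡ 3 (mod 4), a square root of 145 is 145^((163+1)/4) = 145^41 mod 163.
Repeated squaring: 145^2≡161, 145^4≡4, 145^8≡16, 145^16≡93, 145^32≡10 (mod 163).
145^41 = 145^(32+8+1) ≡ 54 (mod 163).
Check: 54² = 2916 ≡ 145 (mod 163). The two roots are 54 and 109.

54, 109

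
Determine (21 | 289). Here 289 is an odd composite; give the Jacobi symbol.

Reciprocity: 21 ≡ 1 and 289 ≡ 1 (mod 4), so (21/289) = +(289/21).
Reduce top mod 21: now compute (16/21).
Pull out 2^4: since 21 ≡ 5 (mod 8), (2/21) = -1, so (2/21)^4 = +1.
Reached (1/21) = 1. Collecting the sign flips along the way, the symbol is +1.

1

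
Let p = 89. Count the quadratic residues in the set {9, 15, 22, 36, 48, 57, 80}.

5

(9/89) = +1 → QR.
(15/89) = -1 → non-residue.
(22/89) = +1 → QR.
(36/89) = +1 → QR.
(48/89) = -1 → non-residue.
(57/89) = +1 → QR.
(80/89) = +1 → QR.
Total quadratic residues among the 7: 5.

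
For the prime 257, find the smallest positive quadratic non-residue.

3

(2/257) = +1, so 2 is a residue.
(3/257) = −1, so 3 is the smallest positive non-residue mod 257.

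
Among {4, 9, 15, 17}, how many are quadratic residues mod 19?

(4/19) = +1 → QR.
(9/19) = +1 → QR.
(15/19) = -1 → non-residue.
(17/19) = +1 → QR.
Total quadratic residues among the 4: 3.

3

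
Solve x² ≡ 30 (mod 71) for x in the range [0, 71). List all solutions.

Since 71 ≡ 3 (mod 4), a square root of 30 is 30^((71+1)/4) = 30^18 mod 71.
Repeated squaring: 30^2≡48, 30^4≡32, 30^8≡30, 30^16≡48 (mod 71).
30^18 = 30^(16+2) ≡ 32 (mod 71).
Check: 32² = 1024 ≡ 30 (mod 71). The two roots are 32 and 39.

32, 39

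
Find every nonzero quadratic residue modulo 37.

Square k = 1,…,18 (k and 37−k give the same square):
1²=1, 2²=4, 3²=9, 4²=16, 5²=25, 6²=36, 7²≡12, 8²≡27, 9²≡7, 10²≡26, 11²≡10, 12²≡33, 13²≡21, 14²≡11, 15²≡3, 16²≡34, 17²≡30, 18²≡28 (mod 37).
So the quadratic residues mod 37 are {1, 3, 4, 7, 9, 10, 11, 12, 16, 21, 25, 26, 27, 28, 30, 33, 34, 36}.

1, 3, 4, 7, 9, 10, 11, 12, 16, 21, 25, 26, 27, 28, 30, 33, 34, 36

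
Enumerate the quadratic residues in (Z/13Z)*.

1 3 4 9 10 12

Square k = 1,…,6 (k and 13−k give the same square):
1²=1, 2²=4, 3²=9, 4²≡3, 5²≡12, 6²≡10 (mod 13).
So the quadratic residues mod 13 are {1, 3, 4, 9, 10, 12}.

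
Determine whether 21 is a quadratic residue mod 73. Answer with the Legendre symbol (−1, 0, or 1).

-1

Reciprocity: 21 ≡ 1 and 73 ≡ 1 (mod 4), so (21/73) = +(73/21).
Reduce top mod 21: now compute (10/21).
Pull out 2: since 21 ≡ 5 (mod 8), (2/21) = -1.
Reciprocity: 5 ≡ 1 and 21 ≡ 1 (mod 4), so (5/21) = +(21/5).
Reduce top mod 5: now compute (1/5).
Reached (1/5) = 1. Collecting the sign flips along the way, the symbol is -1.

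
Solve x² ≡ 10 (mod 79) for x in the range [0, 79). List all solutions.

22, 57

Since 79 ≡ 3 (mod 4), a square root of 10 is 10^((79+1)/4) = 10^20 mod 79.
Repeated squaring: 10^2≡21, 10^4≡46, 10^8≡62, 10^16≡52 (mod 79).
10^20 = 10^(16+4) ≡ 22 (mod 79).
Check: 22² = 484 ≡ 10 (mod 79). The two roots are 22 and 57.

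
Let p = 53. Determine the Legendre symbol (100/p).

1

Euler's criterion: (100/53) ≡ 47^26 (mod 53).
47^2 ≡ 36 (mod 53)
47^4 ≡ 24 (mod 53)
47^8 ≡ 46 (mod 53)
47^16 ≡ 49 (mod 53)
47^26 = 47^(16+8+2) ≡ 1 (mod 53).
Result is 1, so (100/53) = 1.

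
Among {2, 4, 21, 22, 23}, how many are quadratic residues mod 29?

(2/29) = -1 → non-residue.
(4/29) = +1 → QR.
(21/29) = -1 → non-residue.
(22/29) = +1 → QR.
(23/29) = +1 → QR.
Total quadratic residues among the 5: 3.

3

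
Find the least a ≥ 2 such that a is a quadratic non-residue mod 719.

11

(2/719) = +1, so 2 is a residue.
(3/719) = +1, so 3 is a residue.
(4/719) = +1, so 4 is a residue.
(5/719) = +1, so 5 is a residue.
(6/719) = +1, so 6 is a residue.
(7/719) = +1, so 7 is a residue.
(8/719) = +1, so 8 is a residue.
(9/719) = +1, so 9 is a residue.
(10/719) = +1, so 10 is a residue.
(11/719) = −1, so 11 is the smallest positive non-residue mod 719.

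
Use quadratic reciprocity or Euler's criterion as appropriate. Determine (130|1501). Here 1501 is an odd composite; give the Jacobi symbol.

1

Pull out 2: since 1501 ≡ 5 (mod 8), (2/1501) = -1.
Reciprocity: 65 ≡ 1 and 1501 ≡ 1 (mod 4), so (65/1501) = +(1501/65).
Reduce top mod 65: now compute (6/65).
Pull out 2: since 65 ≡ 1 (mod 8), (2/65) = +1.
Reciprocity: 3 ≡ 3 and 65 ≡ 1 (mod 4), so (3/65) = +(65/3).
Reduce top mod 3: now compute (2/3).
Pull out 2: since 3 ≡ 3 (mod 8), (2/3) = -1.
Reached (1/3) = 1. Collecting the sign flips along the way, the symbol is +1.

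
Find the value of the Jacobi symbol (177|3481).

Reciprocity: 177 ≡ 1 and 3481 ≡ 1 (mod 4), so (177/3481) = +(3481/177).
Reduce top mod 177: now compute (118/177).
Pull out 2: since 177 ≡ 1 (mod 8), (2/177) = +1.
Reciprocity: 59 ≡ 3 and 177 ≡ 1 (mod 4), so (59/177) = +(177/59).
Reduce top mod 59: now compute (0/59).
Top reduces to 0: gcd > 1, so the symbol is 0.

0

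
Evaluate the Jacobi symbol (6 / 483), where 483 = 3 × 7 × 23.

0

Pull out 2: since 483 ≡ 3 (mod 8), (2/483) = -1.
Reciprocity: 3 ≡ 3 and 483 ≡ 3 (mod 4), so (3/483) = −(483/3).
Reduce top mod 3: now compute (0/3).
Top reduces to 0: gcd > 1, so the symbol is 0.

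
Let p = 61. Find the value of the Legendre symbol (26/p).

-1

Pull out 2: since 61 ≡ 5 (mod 8), (2/61) = -1.
Reciprocity: 13 ≡ 1 and 61 ≡ 1 (mod 4), so (13/61) = +(61/13).
Reduce top mod 13: now compute (9/13).
Reciprocity: 9 ≡ 1 and 13 ≡ 1 (mod 4), so (9/13) = +(13/9).
Reduce top mod 9: now compute (4/9).
Pull out 2^2: since 9 ≡ 1 (mod 8), (2/9) = +1, so (2/9)^2 = +1.
Reached (1/9) = 1. Collecting the sign flips along the way, the symbol is -1.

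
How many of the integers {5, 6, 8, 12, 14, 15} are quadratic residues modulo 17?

(5/17) = -1 → non-residue.
(6/17) = -1 → non-residue.
(8/17) = +1 → QR.
(12/17) = -1 → non-residue.
(14/17) = -1 → non-residue.
(15/17) = +1 → QR.
Total quadratic residues among the 6: 2.

2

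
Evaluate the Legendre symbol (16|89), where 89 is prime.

Pull out 2^4: since 89 ≡ 1 (mod 8), (2/89) = +1, so (2/89)^4 = +1.
Reached (1/89) = 1. Collecting the sign flips along the way, the symbol is +1.

1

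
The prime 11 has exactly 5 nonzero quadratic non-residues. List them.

Square k = 1,…,5 (k and 11−k give the same square):
1²=1, 2²=4, 3²=9, 4²≡5, 5²≡3 (mod 11).
The residues are {1, 3, 4, 5, 9}; the non-residues are the remaining 5 nonzero classes.

2,6,7,8,10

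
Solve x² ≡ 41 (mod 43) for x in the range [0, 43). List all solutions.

16, 27

Since 43 ≡ 3 (mod 4), a square root of 41 is 41^((43+1)/4) = 41^11 mod 43.
Repeated squaring: 41^2≡4, 41^4≡16, 41^8≡41 (mod 43).
41^11 = 41^(8+2+1) ≡ 16 (mod 43).
Check: 16² = 256 ≡ 41 (mod 43). The two roots are 16 and 27.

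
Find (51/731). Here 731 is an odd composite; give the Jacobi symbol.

Reciprocity: 51 ≡ 3 and 731 ≡ 3 (mod 4), so (51/731) = −(731/51).
Reduce top mod 51: now compute (17/51).
Reciprocity: 17 ≡ 1 and 51 ≡ 3 (mod 4), so (17/51) = +(51/17).
Reduce top mod 17: now compute (0/17).
Top reduces to 0: gcd > 1, so the symbol is 0.

0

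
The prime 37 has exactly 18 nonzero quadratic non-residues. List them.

Square k = 1,…,18 (k and 37−k give the same square):
1²=1, 2²=4, 3²=9, 4²=16, 5²=25, 6²=36, 7²≡12, 8²≡27, 9²≡7, 10²≡26, 11²≡10, 12²≡33, 13²≡21, 14²≡11, 15²≡3, 16²≡34, 17²≡30, 18²≡28 (mod 37).
The residues are {1, 3, 4, 7, 9, 10, 11, 12, 16, 21, 25, 26, 27, 28, 30, 33, 34, 36}; the non-residues are the remaining 18 nonzero classes.

2 5 6 8 13 14 15 17 18 19 20 22 23 24 29 31 32 35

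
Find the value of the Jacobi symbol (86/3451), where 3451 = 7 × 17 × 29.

Pull out 2: since 3451 ≡ 3 (mod 8), (2/3451) = -1.
Reciprocity: 43 ≡ 3 and 3451 ≡ 3 (mod 4), so (43/3451) = −(3451/43).
Reduce top mod 43: now compute (11/43).
Reciprocity: 11 ≡ 3 and 43 ≡ 3 (mod 4), so (11/43) = −(43/11).
Reduce top mod 11: now compute (10/11).
Pull out 2: since 11 ≡ 3 (mod 8), (2/11) = -1.
Reciprocity: 5 ≡ 1 and 11 ≡ 3 (mod 4), so (5/11) = +(11/5).
Reduce top mod 5: now compute (1/5).
Reached (1/5) = 1. Collecting the sign flips along the way, the symbol is +1.

1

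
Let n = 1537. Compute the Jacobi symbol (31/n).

Reciprocity: 31 ≡ 3 and 1537 ≡ 1 (mod 4), so (31/1537) = +(1537/31).
Reduce top mod 31: now compute (18/31).
Pull out 2: since 31 ≡ 7 (mod 8), (2/31) = +1.
Reciprocity: 9 ≡ 1 and 31 ≡ 3 (mod 4), so (9/31) = +(31/9).
Reduce top mod 9: now compute (4/9).
Pull out 2^2: since 9 ≡ 1 (mod 8), (2/9) = +1, so (2/9)^2 = +1.
Reached (1/9) = 1. Collecting the sign flips along the way, the symbol is +1.

1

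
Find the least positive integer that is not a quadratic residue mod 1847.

5

(2/1847) = +1, so 2 is a residue.
(3/1847) = +1, so 3 is a residue.
(4/1847) = +1, so 4 is a residue.
(5/1847) = −1, so 5 is the smallest positive non-residue mod 1847.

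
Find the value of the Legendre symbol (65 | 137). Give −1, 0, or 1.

1

Reciprocity: 65 ≡ 1 and 137 ≡ 1 (mod 4), so (65/137) = +(137/65).
Reduce top mod 65: now compute (7/65).
Reciprocity: 7 ≡ 3 and 65 ≡ 1 (mod 4), so (7/65) = +(65/7).
Reduce top mod 7: now compute (2/7).
Pull out 2: since 7 ≡ 7 (mod 8), (2/7) = +1.
Reached (1/7) = 1. Collecting the sign flips along the way, the symbol is +1.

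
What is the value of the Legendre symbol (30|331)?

1

Euler's criterion: (30/331) ≡ 30^165 (mod 331).
30^2 ≡ 238 (mod 331)
30^4 ≡ 43 (mod 331)
30^8 ≡ 194 (mod 331)
30^16 ≡ 233 (mod 331)
30^32 ≡ 5 (mod 331)
30^64 ≡ 25 (mod 331)
30^128 ≡ 294 (mod 331)
30^165 = 30^(128+32+4+1) ≡ 1 (mod 331).
Result is 1, so (30/331) = 1.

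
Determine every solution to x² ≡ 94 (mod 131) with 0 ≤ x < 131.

15, 116

Since 131 ≡ 3 (mod 4), a square root of 94 is 94^((131+1)/4) = 94^33 mod 131.
Repeated squaring: 94^2≡59, 94^4≡75, 94^8≡123, 94^16≡64, 94^32≡35 (mod 131).
94^33 = 94^(32+1) ≡ 15 (mod 131).
Check: 15² = 225 ≡ 94 (mod 131). The two roots are 15 and 116.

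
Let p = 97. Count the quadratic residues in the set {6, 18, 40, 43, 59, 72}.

(6/97) = +1 → QR.
(18/97) = +1 → QR.
(40/97) = -1 → non-residue.
(43/97) = +1 → QR.
(59/97) = -1 → non-residue.
(72/97) = +1 → QR.
Total quadratic residues among the 6: 4.

4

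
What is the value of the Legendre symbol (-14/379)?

-1

Euler's criterion: (-14/379) ≡ 365^189 (mod 379).
365^2 ≡ 196 (mod 379)
365^4 ≡ 137 (mod 379)
365^8 ≡ 198 (mod 379)
365^16 ≡ 167 (mod 379)
365^32 ≡ 222 (mod 379)
365^64 ≡ 14 (mod 379)
365^128 ≡ 196 (mod 379)
365^189 = 365^(128+32+16+8+4+1) ≡ 378 (mod 379).
Result is 378 ≡ −1, so (-14/379) = −1.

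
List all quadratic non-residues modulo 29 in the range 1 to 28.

Square k = 1,…,14 (k and 29−k give the same square):
1²=1, 2²=4, 3²=9, 4²=16, 5²=25, 6²≡7, 7²≡20, 8²≡6, 9²≡23, 10²≡13, 11²≡5, 12²≡28, 13²≡24, 14²≡22 (mod 29).
The residues are {1, 4, 5, 6, 7, 9, 13, 16, 20, 22, 23, 24, 25, 28}; the non-residues are the remaining 14 nonzero classes.

2,3,8,10,11,12,14,15,17,18,19,21,26,27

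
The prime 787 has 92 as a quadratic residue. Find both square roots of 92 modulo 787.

346, 441

Since 787 ≡ 3 (mod 4), a square root of 92 is 92^((787+1)/4) = 92^197 mod 787.
Repeated squaring: 92^2≡594, 92^4≡260, 92^8≡705, 92^16≡428, 92^32≡600, 92^64≡341, 92^128≡592 (mod 787).
92^197 = 92^(128+64+4+1) ≡ 441 (mod 787).
Check: 441² = 194481 ≡ 92 (mod 787). The two roots are 346 and 441.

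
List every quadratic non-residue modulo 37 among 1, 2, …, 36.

2,5,6,8,13,14,15,17,18,19,20,22,23,24,29,31,32,35

Square k = 1,…,18 (k and 37−k give the same square):
1²=1, 2²=4, 3²=9, 4²=16, 5²=25, 6²=36, 7²≡12, 8²≡27, 9²≡7, 10²≡26, 11²≡10, 12²≡33, 13²≡21, 14²≡11, 15²≡3, 16²≡34, 17²≡30, 18²≡28 (mod 37).
The residues are {1, 3, 4, 7, 9, 10, 11, 12, 16, 21, 25, 26, 27, 28, 30, 33, 34, 36}; the non-residues are the remaining 18 nonzero classes.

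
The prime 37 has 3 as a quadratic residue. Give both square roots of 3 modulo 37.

15, 22

37 ≡ 1 (mod 4), so we find a root by search.
Trying successive values, 15² = 225 ≡ 3 (mod 37). The other root is 37 − 15 = 22.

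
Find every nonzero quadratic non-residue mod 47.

Square k = 1,…,23 (k and 47−k give the same square):
1²=1, 2²=4, 3²=9, 4²=16, 5²=25, 6²=36, 7²≡2, 8²≡17, 9²≡34, 10²≡6, 11²≡27, 12²≡3, 13²≡28, 14²≡8, 15²≡37, 16²≡21, 17²≡7, 18²≡42, 19²≡32, 20²≡24, 21²≡18, 22²≡14, 23²≡12 (mod 47).
The residues are {1, 2, 3, 4, 6, 7, 8, 9, 12, 14, 16, 17, 18, 21, 24, 25, 27, 28, 32, 34, 36, 37, 42}; the non-residues are the remaining 23 nonzero classes.

5, 10, 11, 13, 15, 19, 20, 22, 23, 26, 29, 30, 31, 33, 35, 38, 39, 40, 41, 43, 44, 45, 46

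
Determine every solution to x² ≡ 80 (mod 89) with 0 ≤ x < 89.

13, 76

89 ≡ 1 (mod 4), so we find a root by search.
Trying successive values, 13² = 169 ≡ 80 (mod 89). The other root is 89 − 13 = 76.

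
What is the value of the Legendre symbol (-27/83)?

-1

Euler's criterion: (-27/83) ≡ 56^41 (mod 83).
56^2 ≡ 65 (mod 83)
56^4 ≡ 75 (mod 83)
56^8 ≡ 64 (mod 83)
56^16 ≡ 29 (mod 83)
56^32 ≡ 11 (mod 83)
56^41 = 56^(32+8+1) ≡ 82 (mod 83).
Result is 82 ≡ −1, so (-27/83) = −1.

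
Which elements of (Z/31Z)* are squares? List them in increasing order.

1 2 4 5 7 8 9 10 14 16 18 19 20 25 28

Square k = 1,…,15 (k and 31−k give the same square):
1²=1, 2²=4, 3²=9, 4²=16, 5²=25, 6²≡5, 7²≡18, 8²≡2, 9²≡19, 10²≡7, 11²≡28, 12²≡20, 13²≡14, 14²≡10, 15²≡8 (mod 31).
So the quadratic residues mod 31 are {1, 2, 4, 5, 7, 8, 9, 10, 14, 16, 18, 19, 20, 25, 28}.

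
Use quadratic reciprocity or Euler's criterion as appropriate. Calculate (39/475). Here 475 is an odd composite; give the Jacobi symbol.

Reciprocity: 39 ≡ 3 and 475 ≡ 3 (mod 4), so (39/475) = −(475/39).
Reduce top mod 39: now compute (7/39).
Reciprocity: 7 ≡ 3 and 39 ≡ 3 (mod 4), so (7/39) = −(39/7).
Reduce top mod 7: now compute (4/7).
Pull out 2^2: since 7 ≡ 7 (mod 8), (2/7) = +1, so (2/7)^2 = +1.
Reached (1/7) = 1. Collecting the sign flips along the way, the symbol is +1.

1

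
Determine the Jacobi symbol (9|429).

0

Reciprocity: 9 ≡ 1 and 429 ≡ 1 (mod 4), so (9/429) = +(429/9).
Reduce top mod 9: now compute (6/9).
Pull out 2: since 9 ≡ 1 (mod 8), (2/9) = +1.
Reciprocity: 3 ≡ 3 and 9 ≡ 1 (mod 4), so (3/9) = +(9/3).
Reduce top mod 3: now compute (0/3).
Top reduces to 0: gcd > 1, so the symbol is 0.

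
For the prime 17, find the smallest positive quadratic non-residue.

(2/17) = +1, so 2 is a residue.
(3/17) = −1, so 3 is the smallest positive non-residue mod 17.

3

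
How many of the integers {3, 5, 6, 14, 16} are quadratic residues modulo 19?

(3/19) = -1 → non-residue.
(5/19) = +1 → QR.
(6/19) = +1 → QR.
(14/19) = -1 → non-residue.
(16/19) = +1 → QR.
Total quadratic residues among the 5: 3.

3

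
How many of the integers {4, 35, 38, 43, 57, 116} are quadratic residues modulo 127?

3

(4/127) = +1 → QR.
(35/127) = +1 → QR.
(38/127) = +1 → QR.
(43/127) = -1 → non-residue.
(57/127) = -1 → non-residue.
(116/127) = -1 → non-residue.
Total quadratic residues among the 6: 3.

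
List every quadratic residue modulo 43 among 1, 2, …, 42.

1,4,6,9,10,11,13,14,15,16,17,21,23,24,25,31,35,36,38,40,41

Square k = 1,…,21 (k and 43−k give the same square):
1²=1, 2²=4, 3²=9, 4²=16, 5²=25, 6²=36, 7²≡6, 8²≡21, 9²≡38, 10²≡14, 11²≡35, 12²≡15, 13²≡40, 14²≡24, 15²≡10, 16²≡41, 17²≡31, 18²≡23, 19²≡17, 20²≡13, 21²≡11 (mod 43).
So the quadratic residues mod 43 are {1, 4, 6, 9, 10, 11, 13, 14, 15, 16, 17, 21, 23, 24, 25, 31, 35, 36, 38, 40, 41}.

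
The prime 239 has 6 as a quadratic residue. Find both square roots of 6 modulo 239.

22, 217

Since 239 ≡ 3 (mod 4), a square root of 6 is 6^((239+1)/4) = 6^60 mod 239.
Repeated squaring: 6^2≡36, 6^4≡101, 6^8≡163, 6^16≡40, 6^32≡166 (mod 239).
6^60 = 6^(32+16+8+4) ≡ 22 (mod 239).
Check: 22² = 484 ≡ 6 (mod 239). The two roots are 22 and 217.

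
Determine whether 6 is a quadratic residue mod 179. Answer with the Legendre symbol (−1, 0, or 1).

Euler's criterion: (6/179) ≡ 6^89 (mod 179).
6^2 ≡ 36 (mod 179)
6^4 ≡ 43 (mod 179)
6^8 ≡ 59 (mod 179)
6^16 ≡ 80 (mod 179)
6^32 ≡ 135 (mod 179)
6^64 ≡ 146 (mod 179)
6^89 = 6^(64+16+8+1) ≡ 178 (mod 179).
Result is 178 ≡ −1, so (6/179) = −1.

-1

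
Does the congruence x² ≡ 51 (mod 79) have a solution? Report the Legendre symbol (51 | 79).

1

Euler's criterion: (51/79) ≡ 51^39 (mod 79).
51^2 ≡ 73 (mod 79)
51^4 ≡ 36 (mod 79)
51^8 ≡ 32 (mod 79)
51^16 ≡ 76 (mod 79)
51^32 ≡ 9 (mod 79)
51^39 = 51^(32+4+2+1) ≡ 1 (mod 79).
Result is 1, so (51/79) = 1.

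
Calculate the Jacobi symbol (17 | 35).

1

Reciprocity: 17 ≡ 1 and 35 ≡ 3 (mod 4), so (17/35) = +(35/17).
Reduce top mod 17: now compute (1/17).
Reached (1/17) = 1. Collecting the sign flips along the way, the symbol is +1.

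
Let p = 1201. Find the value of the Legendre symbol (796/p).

Pull out 2^2: since 1201 ≡ 1 (mod 8), (2/1201) = +1, so (2/1201)^2 = +1.
Reciprocity: 199 ≡ 3 and 1201 ≡ 1 (mod 4), so (199/1201) = +(1201/199).
Reduce top mod 199: now compute (7/199).
Reciprocity: 7 ≡ 3 and 199 ≡ 3 (mod 4), so (7/199) = −(199/7).
Reduce top mod 7: now compute (3/7).
Reciprocity: 3 ≡ 3 and 7 ≡ 3 (mod 4), so (3/7) = −(7/3).
Reduce top mod 3: now compute (1/3).
Reached (1/3) = 1. Collecting the sign flips along the way, the symbol is +1.

1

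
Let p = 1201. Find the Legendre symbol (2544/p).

-1

First reduce: 2544 ≡ 142 (mod 1201).
Pull out 2: since 1201 ≡ 1 (mod 8), (2/1201) = +1.
Reciprocity: 71 ≡ 3 and 1201 ≡ 1 (mod 4), so (71/1201) = +(1201/71).
Reduce top mod 71: now compute (65/71).
Reciprocity: 65 ≡ 1 and 71 ≡ 3 (mod 4), so (65/71) = +(71/65).
Reduce top mod 65: now compute (6/65).
Pull out 2: since 65 ≡ 1 (mod 8), (2/65) = +1.
Reciprocity: 3 ≡ 3 and 65 ≡ 1 (mod 4), so (3/65) = +(65/3).
Reduce top mod 3: now compute (2/3).
Pull out 2: since 3 ≡ 3 (mod 8), (2/3) = -1.
Reached (1/3) = 1. Collecting the sign flips along the way, the symbol is -1.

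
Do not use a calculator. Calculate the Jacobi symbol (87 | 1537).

Reciprocity: 87 ≡ 3 and 1537 ≡ 1 (mod 4), so (87/1537) = +(1537/87).
Reduce top mod 87: now compute (58/87).
Pull out 2: since 87 ≡ 7 (mod 8), (2/87) = +1.
Reciprocity: 29 ≡ 1 and 87 ≡ 3 (mod 4), so (29/87) = +(87/29).
Reduce top mod 29: now compute (0/29).
Top reduces to 0: gcd > 1, so the symbol is 0.

0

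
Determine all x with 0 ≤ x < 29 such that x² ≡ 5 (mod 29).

11, 18

29 ≡ 1 (mod 4), so we find a root by search.
Trying successive values, 11² = 121 ≡ 5 (mod 29). The other root is 29 − 11 = 18.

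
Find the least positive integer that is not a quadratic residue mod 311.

(2/311) = +1, so 2 is a residue.
(3/311) = +1, so 3 is a residue.
(4/311) = +1, so 4 is a residue.
(5/311) = +1, so 5 is a residue.
(6/311) = +1, so 6 is a residue.
(7/311) = +1, so 7 is a residue.
(8/311) = +1, so 8 is a residue.
(9/311) = +1, so 9 is a residue.
(10/311) = +1, so 10 is a residue.
(11/311) = −1, so 11 is the smallest positive non-residue mod 311.

11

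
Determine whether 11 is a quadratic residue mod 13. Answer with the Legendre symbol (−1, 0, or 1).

-1

Reciprocity: 11 ≡ 3 and 13 ≡ 1 (mod 4), so (11/13) = +(13/11).
Reduce top mod 11: now compute (2/11).
Pull out 2: since 11 ≡ 3 (mod 8), (2/11) = -1.
Reached (1/11) = 1. Collecting the sign flips along the way, the symbol is -1.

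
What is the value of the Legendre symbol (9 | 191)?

Reciprocity: 9 ≡ 1 and 191 ≡ 3 (mod 4), so (9/191) = +(191/9).
Reduce top mod 9: now compute (2/9).
Pull out 2: since 9 ≡ 1 (mod 8), (2/9) = +1.
Reached (1/9) = 1. Collecting the sign flips along the way, the symbol is +1.

1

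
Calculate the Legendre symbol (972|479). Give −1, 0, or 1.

1

Euler's criterion: (972/479) ≡ 14^239 (mod 479).
14^2 ≡ 196 (mod 479)
14^4 ≡ 96 (mod 479)
14^8 ≡ 115 (mod 479)
14^16 ≡ 292 (mod 479)
14^32 ≡ 2 (mod 479)
14^64 ≡ 4 (mod 479)
14^128 ≡ 16 (mod 479)
14^239 = 14^(128+64+32+8+4+2+1) ≡ 1 (mod 479).
Result is 1, so (972/479) = 1.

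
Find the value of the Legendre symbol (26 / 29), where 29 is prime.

Euler's criterion: (26/29) ≡ 26^14 (mod 29).
26^2 ≡ 9 (mod 29)
26^4 ≡ 23 (mod 29)
26^8 ≡ 7 (mod 29)
26^14 = 26^(8+4+2) ≡ 28 (mod 29).
Result is 28 ≡ −1, so (26/29) = −1.

-1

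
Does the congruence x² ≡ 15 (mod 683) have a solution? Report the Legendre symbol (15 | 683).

-1

Euler's criterion: (15/683) ≡ 15^341 (mod 683).
15^2 ≡ 225 (mod 683)
15^4 ≡ 83 (mod 683)
15^8 ≡ 59 (mod 683)
15^16 ≡ 66 (mod 683)
15^32 ≡ 258 (mod 683)
15^64 ≡ 313 (mod 683)
15^128 ≡ 300 (mod 683)
15^256 ≡ 527 (mod 683)
15^341 = 15^(256+64+16+4+1) ≡ 682 (mod 683).
Result is 682 ≡ −1, so (15/683) = −1.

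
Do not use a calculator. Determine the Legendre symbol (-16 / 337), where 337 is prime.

First reduce: -16 ≡ 321 (mod 337).
Reciprocity: 321 ≡ 1 and 337 ≡ 1 (mod 4), so (321/337) = +(337/321).
Reduce top mod 321: now compute (16/321).
Pull out 2^4: since 321 ≡ 1 (mod 8), (2/321) = +1, so (2/321)^4 = +1.
Reached (1/321) = 1. Collecting the sign flips along the way, the symbol is +1.

1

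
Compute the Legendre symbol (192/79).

-1

First reduce: 192 ≡ 34 (mod 79).
Pull out 2: since 79 ≡ 7 (mod 8), (2/79) = +1.
Reciprocity: 17 ≡ 1 and 79 ≡ 3 (mod 4), so (17/79) = +(79/17).
Reduce top mod 17: now compute (11/17).
Reciprocity: 11 ≡ 3 and 17 ≡ 1 (mod 4), so (11/17) = +(17/11).
Reduce top mod 11: now compute (6/11).
Pull out 2: since 11 ≡ 3 (mod 8), (2/11) = -1.
Reciprocity: 3 ≡ 3 and 11 ≡ 3 (mod 4), so (3/11) = −(11/3).
Reduce top mod 3: now compute (2/3).
Pull out 2: since 3 ≡ 3 (mod 8), (2/3) = -1.
Reached (1/3) = 1. Collecting the sign flips along the way, the symbol is -1.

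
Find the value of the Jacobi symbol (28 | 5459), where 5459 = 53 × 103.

1

Pull out 2^2: since 5459 ≡ 3 (mod 8), (2/5459) = -1, so (2/5459)^2 = +1.
Reciprocity: 7 ≡ 3 and 5459 ≡ 3 (mod 4), so (7/5459) = −(5459/7).
Reduce top mod 7: now compute (6/7).
Pull out 2: since 7 ≡ 7 (mod 8), (2/7) = +1.
Reciprocity: 3 ≡ 3 and 7 ≡ 3 (mod 4), so (3/7) = −(7/3).
Reduce top mod 3: now compute (1/3).
Reached (1/3) = 1. Collecting the sign flips along the way, the symbol is +1.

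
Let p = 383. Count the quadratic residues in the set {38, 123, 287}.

(38/383) = +1 → QR.
(123/383) = -1 → non-residue.
(287/383) = -1 → non-residue.
Total quadratic residues among the 3: 1.

1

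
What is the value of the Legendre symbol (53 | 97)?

Euler's criterion: (53/97) ≡ 53^48 (mod 97).
53^2 ≡ 93 (mod 97)
53^4 ≡ 16 (mod 97)
53^8 ≡ 62 (mod 97)
53^16 ≡ 61 (mod 97)
53^32 ≡ 35 (mod 97)
53^48 = 53^(32+16) ≡ 1 (mod 97).
Result is 1, so (53/97) = 1.

1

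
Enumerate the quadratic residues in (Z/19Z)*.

Square k = 1,…,9 (k and 19−k give the same square):
1²=1, 2²=4, 3²=9, 4²=16, 5²≡6, 6²≡17, 7²≡11, 8²≡7, 9²≡5 (mod 19).
So the quadratic residues mod 19 are {1, 4, 5, 6, 7, 9, 11, 16, 17}.

1 4 5 6 7 9 11 16 17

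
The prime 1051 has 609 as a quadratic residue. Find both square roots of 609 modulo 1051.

246, 805

Since 1051 ≡ 3 (mod 4), a square root of 609 is 609^((1051+1)/4) = 609^263 mod 1051.
Repeated squaring: 609^2≡929, 609^4≡170, 609^8≡523, 609^16≡269, 609^32≡893, 609^64≡791, 609^128≡336, 609^256≡439 (mod 1051).
609^263 = 609^(256+4+2+1) ≡ 805 (mod 1051).
Check: 805² = 648025 ≡ 609 (mod 1051). The two roots are 246 and 805.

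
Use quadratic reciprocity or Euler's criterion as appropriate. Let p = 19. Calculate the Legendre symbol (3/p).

Reciprocity: 3 ≡ 3 and 19 ≡ 3 (mod 4), so (3/19) = −(19/3).
Reduce top mod 3: now compute (1/3).
Reached (1/3) = 1. Collecting the sign flips along the way, the symbol is -1.

-1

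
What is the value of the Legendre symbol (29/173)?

1

Euler's criterion: (29/173) ≡ 29^86 (mod 173).
29^2 ≡ 149 (mod 173)
29^4 ≡ 57 (mod 173)
29^8 ≡ 135 (mod 173)
29^16 ≡ 60 (mod 173)
29^32 ≡ 140 (mod 173)
29^64 ≡ 51 (mod 173)
29^86 = 29^(64+16+4+2) ≡ 1 (mod 173).
Result is 1, so (29/173) = 1.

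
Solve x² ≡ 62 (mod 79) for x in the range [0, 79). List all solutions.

33, 46

Since 79 ≡ 3 (mod 4), a square root of 62 is 62^((79+1)/4) = 62^20 mod 79.
Repeated squaring: 62^2≡52, 62^4≡18, 62^8≡8, 62^16≡64 (mod 79).
62^20 = 62^(16+4) ≡ 46 (mod 79).
Check: 46² = 2116 ≡ 62 (mod 79). The two roots are 33 and 46.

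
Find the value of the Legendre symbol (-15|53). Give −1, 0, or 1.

First reduce: -15 ≡ 38 (mod 53).
Pull out 2: since 53 ≡ 5 (mod 8), (2/53) = -1.
Reciprocity: 19 ≡ 3 and 53 ≡ 1 (mod 4), so (19/53) = +(53/19).
Reduce top mod 19: now compute (15/19).
Reciprocity: 15 ≡ 3 and 19 ≡ 3 (mod 4), so (15/19) = −(19/15).
Reduce top mod 15: now compute (4/15).
Pull out 2^2: since 15 ≡ 7 (mod 8), (2/15) = +1, so (2/15)^2 = +1.
Reached (1/15) = 1. Collecting the sign flips along the way, the symbol is +1.

1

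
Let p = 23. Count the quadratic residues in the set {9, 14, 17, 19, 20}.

(9/23) = +1 → QR.
(14/23) = -1 → non-residue.
(17/23) = -1 → non-residue.
(19/23) = -1 → non-residue.
(20/23) = -1 → non-residue.
Total quadratic residues among the 5: 1.

1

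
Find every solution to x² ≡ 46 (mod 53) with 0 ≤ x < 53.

24, 29

53 ≡ 1 (mod 4), so we find a root by search.
Trying successive values, 24² = 576 ≡ 46 (mod 53). The other root is 53 − 24 = 29.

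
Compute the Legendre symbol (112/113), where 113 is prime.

1

Pull out 2^4: since 113 ≡ 1 (mod 8), (2/113) = +1, so (2/113)^4 = +1.
Reciprocity: 7 ≡ 3 and 113 ≡ 1 (mod 4), so (7/113) = +(113/7).
Reduce top mod 7: now compute (1/7).
Reached (1/7) = 1. Collecting the sign flips along the way, the symbol is +1.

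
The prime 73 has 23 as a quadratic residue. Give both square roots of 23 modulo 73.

73 ≡ 1 (mod 4), so we find a root by search.
Trying successive values, 13² = 169 ≡ 23 (mod 73). The other root is 73 − 13 = 60.

13, 60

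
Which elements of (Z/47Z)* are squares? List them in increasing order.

1, 2, 3, 4, 6, 7, 8, 9, 12, 14, 16, 17, 18, 21, 24, 25, 27, 28, 32, 34, 36, 37, 42

Square k = 1,…,23 (k and 47−k give the same square):
1²=1, 2²=4, 3²=9, 4²=16, 5²=25, 6²=36, 7²≡2, 8²≡17, 9²≡34, 10²≡6, 11²≡27, 12²≡3, 13²≡28, 14²≡8, 15²≡37, 16²≡21, 17²≡7, 18²≡42, 19²≡32, 20²≡24, 21²≡18, 22²≡14, 23²≡12 (mod 47).
So the quadratic residues mod 47 are {1, 2, 3, 4, 6, 7, 8, 9, 12, 14, 16, 17, 18, 21, 24, 25, 27, 28, 32, 34, 36, 37, 42}.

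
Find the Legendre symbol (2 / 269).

Pull out 2: since 269 ≡ 5 (mod 8), (2/269) = -1.
Reached (1/269) = 1. Collecting the sign flips along the way, the symbol is -1.

-1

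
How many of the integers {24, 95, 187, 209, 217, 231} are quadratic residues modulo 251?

2

(24/251) = -1 → non-residue.
(95/251) = -1 → non-residue.
(187/251) = -1 → non-residue.
(209/251) = +1 → QR.
(217/251) = +1 → QR.
(231/251) = -1 → non-residue.
Total quadratic residues among the 6: 2.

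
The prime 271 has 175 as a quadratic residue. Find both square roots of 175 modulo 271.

Since 271 ≡ 3 (mod 4), a square root of 175 is 175^((271+1)/4) = 175^68 mod 271.
Repeated squaring: 175^2≡2, 175^4≡4, 175^8≡16, 175^16≡256, 175^32≡225, 175^64≡219 (mod 271).
175^68 = 175^(64+4) ≡ 63 (mod 271).
Check: 63² = 3969 ≡ 175 (mod 271). The two roots are 63 and 208.

63, 208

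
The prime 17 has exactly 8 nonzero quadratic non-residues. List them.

Square k = 1,…,8 (k and 17−k give the same square):
1²=1, 2²=4, 3²=9, 4²=16, 5²≡8, 6²≡2, 7²≡15, 8²≡13 (mod 17).
The residues are {1, 2, 4, 8, 9, 13, 15, 16}; the non-residues are the remaining 8 nonzero classes.

3 5 6 7 10 11 12 14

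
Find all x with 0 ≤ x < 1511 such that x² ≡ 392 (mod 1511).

Since 1511 ≡ 3 (mod 4), a square root of 392 is 392^((1511+1)/4) = 392^378 mod 1511.
Repeated squaring: 392^2≡1053, 392^4≡1246, 392^8≡719, 392^16≡199, 392^32≡315, 392^64≡1010, 392^128≡175, 392^256≡405 (mod 1511).
392^378 = 392^(256+64+32+16+8+2) ≡ 1116 (mod 1511).
Check: 1116² = 1245456 ≡ 392 (mod 1511). The two roots are 395 and 1116.

395, 1116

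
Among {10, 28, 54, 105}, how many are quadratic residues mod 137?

2

(10/137) = -1 → non-residue.
(28/137) = +1 → QR.
(54/137) = -1 → non-residue.
(105/137) = +1 → QR.
Total quadratic residues among the 4: 2.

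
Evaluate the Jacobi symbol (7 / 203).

Reciprocity: 7 ≡ 3 and 203 ≡ 3 (mod 4), so (7/203) = −(203/7).
Reduce top mod 7: now compute (0/7).
Top reduces to 0: gcd > 1, so the symbol is 0.

0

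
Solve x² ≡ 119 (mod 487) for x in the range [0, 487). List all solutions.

74, 413

Since 487 ≡ 3 (mod 4), a square root of 119 is 119^((487+1)/4) = 119^122 mod 487.
Repeated squaring: 119^2≡38, 119^4≡470, 119^8≡289, 119^16≡244, 119^32≡122, 119^64≡274 (mod 487).
119^122 = 119^(64+32+16+8+2) ≡ 413 (mod 487).
Check: 413² = 170569 ≡ 119 (mod 487). The two roots are 74 and 413.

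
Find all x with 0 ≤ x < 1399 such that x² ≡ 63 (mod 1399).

Since 1399 ≡ 3 (mod 4), a square root of 63 is 63^((1399+1)/4) = 63^350 mod 1399.
Repeated squaring: 63^2≡1171, 63^4≡221, 63^8≡1275, 63^16≡1386, 63^32≡169, 63^64≡581, 63^128≡402, 63^256≡719 (mod 1399).
63^350 = 63^(256+64+16+8+4+2) ≡ 797 (mod 1399).
Check: 797² = 635209 ≡ 63 (mod 1399). The two roots are 602 and 797.

602, 797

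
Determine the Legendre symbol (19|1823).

Reciprocity: 19 ≡ 3 and 1823 ≡ 3 (mod 4), so (19/1823) = −(1823/19).
Reduce top mod 19: now compute (18/19).
Pull out 2: since 19 ≡ 3 (mod 8), (2/19) = -1.
Reciprocity: 9 ≡ 1 and 19 ≡ 3 (mod 4), so (9/19) = +(19/9).
Reduce top mod 9: now compute (1/9).
Reached (1/9) = 1. Collecting the sign flips along the way, the symbol is +1.

1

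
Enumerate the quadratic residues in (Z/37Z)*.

Square k = 1,…,18 (k and 37−k give the same square):
1²=1, 2²=4, 3²=9, 4²=16, 5²=25, 6²=36, 7²≡12, 8²≡27, 9²≡7, 10²≡26, 11²≡10, 12²≡33, 13²≡21, 14²≡11, 15²≡3, 16²≡34, 17²≡30, 18²≡28 (mod 37).
So the quadratic residues mod 37 are {1, 3, 4, 7, 9, 10, 11, 12, 16, 21, 25, 26, 27, 28, 30, 33, 34, 36}.

1 3 4 7 9 10 11 12 16 21 25 26 27 28 30 33 34 36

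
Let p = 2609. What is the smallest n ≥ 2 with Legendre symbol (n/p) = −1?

3

(2/2609) = +1, so 2 is a residue.
(3/2609) = −1, so 3 is the smallest positive non-residue mod 2609.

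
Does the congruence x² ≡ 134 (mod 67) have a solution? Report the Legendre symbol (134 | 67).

First reduce: 134 ≡ 0 (mod 67).
Top reduces to 0: gcd > 1, so the symbol is 0.

0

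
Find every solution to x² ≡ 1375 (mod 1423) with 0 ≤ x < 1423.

544, 879

Since 1423 ≡ 3 (mod 4), a square root of 1375 is 1375^((1423+1)/4) = 1375^356 mod 1423.
Repeated squaring: 1375^2≡881, 1375^4≡626, 1375^8≡551, 1375^16≡502, 1375^32≡133, 1375^64≡613, 1375^128≡97, 1375^256≡871 (mod 1423).
1375^356 = 1375^(256+64+32+4) ≡ 879 (mod 1423).
Check: 879² = 772641 ≡ 1375 (mod 1423). The two roots are 544 and 879.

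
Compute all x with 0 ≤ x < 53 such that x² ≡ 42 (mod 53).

25, 28

53 ≡ 1 (mod 4), so we find a root by search.
Trying successive values, 25² = 625 ≡ 42 (mod 53). The other root is 53 − 25 = 28.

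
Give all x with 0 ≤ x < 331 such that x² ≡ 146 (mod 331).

Since 331 ≡ 3 (mod 4), a square root of 146 is 146^((331+1)/4) = 146^83 mod 331.
Repeated squaring: 146^2≡132, 146^4≡212, 146^8≡259, 146^16≡219, 146^32≡297, 146^64≡163 (mod 331).
146^83 = 146^(64+16+2+1) ≡ 198 (mod 331).
Check: 198² = 39204 ≡ 146 (mod 331). The two roots are 133 and 198.

133, 198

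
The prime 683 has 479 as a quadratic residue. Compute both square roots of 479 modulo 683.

Since 683 ≡ 3 (mod 4), a square root of 479 is 479^((683+1)/4) = 479^171 mod 683.
Repeated squaring: 479^2≡636, 479^4≡160, 479^8≡329, 479^16≡327, 479^32≡381, 479^64≡365, 479^128≡40 (mod 683).
479^171 = 479^(128+32+8+2+1) ≡ 116 (mod 683).
Check: 116² = 13456 ≡ 479 (mod 683). The two roots are 116 and 567.

116, 567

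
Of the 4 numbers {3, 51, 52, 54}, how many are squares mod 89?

(3/89) = -1 → non-residue.
(51/89) = -1 → non-residue.
(52/89) = -1 → non-residue.
(54/89) = -1 → non-residue.
Total quadratic residues among the 4: 0.

0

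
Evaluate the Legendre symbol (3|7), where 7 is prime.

Euler's criterion: (3/7) ≡ 3^3 (mod 7).
3^2 ≡ 2 (mod 7)
3^3 = 3^(2+1) ≡ 6 (mod 7).
Result is 6 ≡ −1, so (3/7) = −1.

-1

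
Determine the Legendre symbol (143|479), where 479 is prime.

Reciprocity: 143 ≡ 3 and 479 ≡ 3 (mod 4), so (143/479) = −(479/143).
Reduce top mod 143: now compute (50/143).
Pull out 2: since 143 ≡ 7 (mod 8), (2/143) = +1.
Reciprocity: 25 ≡ 1 and 143 ≡ 3 (mod 4), so (25/143) = +(143/25).
Reduce top mod 25: now compute (18/25).
Pull out 2: since 25 ≡ 1 (mod 8), (2/25) = +1.
Reciprocity: 9 ≡ 1 and 25 ≡ 1 (mod 4), so (9/25) = +(25/9).
Reduce top mod 9: now compute (7/9).
Reciprocity: 7 ≡ 3 and 9 ≡ 1 (mod 4), so (7/9) = +(9/7).
Reduce top mod 7: now compute (2/7).
Pull out 2: since 7 ≡ 7 (mod 8), (2/7) = +1.
Reached (1/7) = 1. Collecting the sign flips along the way, the symbol is -1.

-1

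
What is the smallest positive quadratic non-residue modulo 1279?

(2/1279) = +1, so 2 is a residue.
(3/1279) = −1, so 3 is the smallest positive non-residue mod 1279.

3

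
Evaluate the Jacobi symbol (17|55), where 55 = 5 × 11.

1

Reciprocity: 17 ≡ 1 and 55 ≡ 3 (mod 4), so (17/55) = +(55/17).
Reduce top mod 17: now compute (4/17).
Pull out 2^2: since 17 ≡ 1 (mod 8), (2/17) = +1, so (2/17)^2 = +1.
Reached (1/17) = 1. Collecting the sign flips along the way, the symbol is +1.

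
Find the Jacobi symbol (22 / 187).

0

Pull out 2: since 187 ≡ 3 (mod 8), (2/187) = -1.
Reciprocity: 11 ≡ 3 and 187 ≡ 3 (mod 4), so (11/187) = −(187/11).
Reduce top mod 11: now compute (0/11).
Top reduces to 0: gcd > 1, so the symbol is 0.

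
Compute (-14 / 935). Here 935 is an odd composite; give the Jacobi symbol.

First reduce: -14 ≡ 921 (mod 935).
Reciprocity: 921 ≡ 1 and 935 ≡ 3 (mod 4), so (921/935) = +(935/921).
Reduce top mod 921: now compute (14/921).
Pull out 2: since 921 ≡ 1 (mod 8), (2/921) = +1.
Reciprocity: 7 ≡ 3 and 921 ≡ 1 (mod 4), so (7/921) = +(921/7).
Reduce top mod 7: now compute (4/7).
Pull out 2^2: since 7 ≡ 7 (mod 8), (2/7) = +1, so (2/7)^2 = +1.
Reached (1/7) = 1. Collecting the sign flips along the way, the symbol is +1.

1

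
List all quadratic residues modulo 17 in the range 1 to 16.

Square k = 1,…,8 (k and 17−k give the same square):
1²=1, 2²=4, 3²=9, 4²=16, 5²≡8, 6²≡2, 7²≡15, 8²≡13 (mod 17).
So the quadratic residues mod 17 are {1, 2, 4, 8, 9, 13, 15, 16}.

1, 2, 4, 8, 9, 13, 15, 16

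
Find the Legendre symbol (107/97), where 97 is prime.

-1

Euler's criterion: (107/97) ≡ 10^48 (mod 97).
10^2 ≡ 3 (mod 97)
10^4 ≡ 9 (mod 97)
10^8 ≡ 81 (mod 97)
10^16 ≡ 62 (mod 97)
10^32 ≡ 61 (mod 97)
10^48 = 10^(32+16) ≡ 96 (mod 97).
Result is 96 ≡ −1, so (107/97) = −1.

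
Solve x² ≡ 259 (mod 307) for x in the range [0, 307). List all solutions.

140, 167

Since 307 ≡ 3 (mod 4), a square root of 259 is 259^((307+1)/4) = 259^77 mod 307.
Repeated squaring: 259^2≡155, 259^4≡79, 259^8≡101, 259^16≡70, 259^32≡295, 259^64≡144 (mod 307).
259^77 = 259^(64+8+4+1) ≡ 167 (mod 307).
Check: 167² = 27889 ≡ 259 (mod 307). The two roots are 140 and 167.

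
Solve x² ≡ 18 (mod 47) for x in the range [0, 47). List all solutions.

21, 26

Since 47 ≡ 3 (mod 4), a square root of 18 is 18^((47+1)/4) = 18^12 mod 47.
Repeated squaring: 18^2≡42, 18^4≡25, 18^8≡14 (mod 47).
18^12 = 18^(8+4) ≡ 21 (mod 47).
Check: 21² = 441 ≡ 18 (mod 47). The two roots are 21 and 26.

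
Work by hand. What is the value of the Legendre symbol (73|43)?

-1

Euler's criterion: (73/43) ≡ 30^21 (mod 43).
30^2 ≡ 40 (mod 43)
30^4 ≡ 9 (mod 43)
30^8 ≡ 38 (mod 43)
30^16 ≡ 25 (mod 43)
30^21 = 30^(16+4+1) ≡ 42 (mod 43).
Result is 42 ≡ −1, so (73/43) = −1.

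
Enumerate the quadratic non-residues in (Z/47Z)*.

Square k = 1,…,23 (k and 47−k give the same square):
1²=1, 2²=4, 3²=9, 4²=16, 5²=25, 6²=36, 7²≡2, 8²≡17, 9²≡34, 10²≡6, 11²≡27, 12²≡3, 13²≡28, 14²≡8, 15²≡37, 16²≡21, 17²≡7, 18²≡42, 19²≡32, 20²≡24, 21²≡18, 22²≡14, 23²≡12 (mod 47).
The residues are {1, 2, 3, 4, 6, 7, 8, 9, 12, 14, 16, 17, 18, 21, 24, 25, 27, 28, 32, 34, 36, 37, 42}; the non-residues are the remaining 23 nonzero classes.

5, 10, 11, 13, 15, 19, 20, 22, 23, 26, 29, 30, 31, 33, 35, 38, 39, 40, 41, 43, 44, 45, 46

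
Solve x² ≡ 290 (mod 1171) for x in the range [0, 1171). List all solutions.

509, 662

Since 1171 ≡ 3 (mod 4), a square root of 290 is 290^((1171+1)/4) = 290^293 mod 1171.
Repeated squaring: 290^2≡959, 290^4≡446, 290^8≡1017, 290^16≡296, 290^32≡962, 290^64≡354, 290^128≡19, 290^256≡361 (mod 1171).
290^293 = 290^(256+32+4+1) ≡ 509 (mod 1171).
Check: 509² = 259081 ≡ 290 (mod 1171). The two roots are 509 and 662.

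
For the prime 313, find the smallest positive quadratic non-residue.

5

(2/313) = +1, so 2 is a residue.
(3/313) = +1, so 3 is a residue.
(4/313) = +1, so 4 is a residue.
(5/313) = −1, so 5 is the smallest positive non-residue mod 313.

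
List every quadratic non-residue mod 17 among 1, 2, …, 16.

Square k = 1,…,8 (k and 17−k give the same square):
1²=1, 2²=4, 3²=9, 4²=16, 5²≡8, 6²≡2, 7²≡15, 8²≡13 (mod 17).
The residues are {1, 2, 4, 8, 9, 13, 15, 16}; the non-residues are the remaining 8 nonzero classes.

3, 5, 6, 7, 10, 11, 12, 14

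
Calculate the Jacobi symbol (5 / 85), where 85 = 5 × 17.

0

Reciprocity: 5 ≡ 1 and 85 ≡ 1 (mod 4), so (5/85) = +(85/5).
Reduce top mod 5: now compute (0/5).
Top reduces to 0: gcd > 1, so the symbol is 0.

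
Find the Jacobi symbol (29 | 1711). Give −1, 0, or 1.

Reciprocity: 29 ≡ 1 and 1711 ≡ 3 (mod 4), so (29/1711) = +(1711/29).
Reduce top mod 29: now compute (0/29).
Top reduces to 0: gcd > 1, so the symbol is 0.

0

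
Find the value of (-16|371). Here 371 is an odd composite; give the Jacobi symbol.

-1

First reduce: -16 ≡ 355 (mod 371).
Reciprocity: 355 ≡ 3 and 371 ≡ 3 (mod 4), so (355/371) = −(371/355).
Reduce top mod 355: now compute (16/355).
Pull out 2^4: since 355 ≡ 3 (mod 8), (2/355) = -1, so (2/355)^4 = +1.
Reached (1/355) = 1. Collecting the sign flips along the way, the symbol is -1.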